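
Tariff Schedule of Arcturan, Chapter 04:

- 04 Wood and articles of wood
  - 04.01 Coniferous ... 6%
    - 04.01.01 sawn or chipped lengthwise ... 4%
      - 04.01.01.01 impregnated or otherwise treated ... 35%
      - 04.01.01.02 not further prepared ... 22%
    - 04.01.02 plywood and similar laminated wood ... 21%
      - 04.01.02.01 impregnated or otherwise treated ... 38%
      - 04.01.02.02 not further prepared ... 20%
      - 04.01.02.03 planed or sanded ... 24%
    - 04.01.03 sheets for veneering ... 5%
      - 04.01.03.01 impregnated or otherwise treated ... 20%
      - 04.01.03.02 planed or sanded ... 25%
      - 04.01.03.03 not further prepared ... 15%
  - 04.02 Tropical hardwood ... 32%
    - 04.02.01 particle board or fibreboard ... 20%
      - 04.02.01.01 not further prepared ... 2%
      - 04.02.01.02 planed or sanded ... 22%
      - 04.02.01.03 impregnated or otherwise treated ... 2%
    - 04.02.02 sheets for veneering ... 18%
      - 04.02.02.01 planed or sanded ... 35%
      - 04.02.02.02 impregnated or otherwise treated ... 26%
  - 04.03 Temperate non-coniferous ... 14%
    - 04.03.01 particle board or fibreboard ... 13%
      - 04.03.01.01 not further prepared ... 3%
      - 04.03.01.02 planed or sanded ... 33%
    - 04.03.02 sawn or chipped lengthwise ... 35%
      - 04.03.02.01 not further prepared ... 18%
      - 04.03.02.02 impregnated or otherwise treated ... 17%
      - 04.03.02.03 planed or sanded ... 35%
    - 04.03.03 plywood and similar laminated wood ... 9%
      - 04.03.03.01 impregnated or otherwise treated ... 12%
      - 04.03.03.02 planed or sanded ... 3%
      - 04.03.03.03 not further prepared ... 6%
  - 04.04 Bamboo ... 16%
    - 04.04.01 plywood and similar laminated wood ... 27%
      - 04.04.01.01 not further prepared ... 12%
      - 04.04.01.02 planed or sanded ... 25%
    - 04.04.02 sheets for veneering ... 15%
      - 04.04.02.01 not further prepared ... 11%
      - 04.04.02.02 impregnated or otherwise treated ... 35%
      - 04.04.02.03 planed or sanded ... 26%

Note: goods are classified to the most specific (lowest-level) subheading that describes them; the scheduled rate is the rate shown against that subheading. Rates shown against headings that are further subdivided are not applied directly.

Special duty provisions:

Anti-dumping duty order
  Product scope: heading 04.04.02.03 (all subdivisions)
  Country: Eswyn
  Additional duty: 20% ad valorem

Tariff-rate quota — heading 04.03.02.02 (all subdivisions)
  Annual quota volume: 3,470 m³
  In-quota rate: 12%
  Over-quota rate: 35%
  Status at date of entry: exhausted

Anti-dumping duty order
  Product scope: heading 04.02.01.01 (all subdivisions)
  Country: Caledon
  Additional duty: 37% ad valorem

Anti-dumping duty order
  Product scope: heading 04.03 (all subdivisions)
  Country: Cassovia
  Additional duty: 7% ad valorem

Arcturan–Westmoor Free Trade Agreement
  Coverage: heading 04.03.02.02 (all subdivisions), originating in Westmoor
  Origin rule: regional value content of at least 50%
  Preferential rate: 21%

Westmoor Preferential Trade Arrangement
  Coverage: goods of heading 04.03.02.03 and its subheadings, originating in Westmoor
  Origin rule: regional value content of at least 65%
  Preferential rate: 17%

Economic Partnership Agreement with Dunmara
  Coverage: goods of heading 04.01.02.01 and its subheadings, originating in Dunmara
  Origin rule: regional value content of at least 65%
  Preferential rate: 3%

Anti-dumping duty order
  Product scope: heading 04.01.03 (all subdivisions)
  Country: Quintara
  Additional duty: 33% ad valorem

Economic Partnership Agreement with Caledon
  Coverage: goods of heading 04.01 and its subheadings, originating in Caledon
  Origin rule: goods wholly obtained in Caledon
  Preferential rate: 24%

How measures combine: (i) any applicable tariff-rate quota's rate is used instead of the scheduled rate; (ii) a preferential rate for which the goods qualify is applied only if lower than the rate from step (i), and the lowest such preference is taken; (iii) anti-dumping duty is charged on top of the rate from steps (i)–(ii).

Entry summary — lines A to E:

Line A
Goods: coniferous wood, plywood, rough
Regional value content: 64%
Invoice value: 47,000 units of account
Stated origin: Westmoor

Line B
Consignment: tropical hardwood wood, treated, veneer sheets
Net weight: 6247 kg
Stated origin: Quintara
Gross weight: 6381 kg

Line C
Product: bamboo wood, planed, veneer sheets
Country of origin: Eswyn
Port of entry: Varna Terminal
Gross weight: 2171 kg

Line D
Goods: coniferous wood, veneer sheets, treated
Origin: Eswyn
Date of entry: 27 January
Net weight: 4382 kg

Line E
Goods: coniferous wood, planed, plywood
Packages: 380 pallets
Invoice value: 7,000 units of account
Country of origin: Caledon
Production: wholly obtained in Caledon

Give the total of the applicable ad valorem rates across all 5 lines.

Line A: coniferous → 04.01; plywood → 04.01.02; rough → 04.01.02.02. Scheduled 20%. Westmoor agreement on 04.03.02.02: 04.01.02.02 not covered; Westmoor agreement on 04.03.02.03: 04.01.02.02 not covered. → 20%.
Line B: tropical hardwood → 04.02; veneer sheets → 04.02.02; treated → 04.02.02.02. Scheduled 26%. No special measure applies. → 26%.
Line C: bamboo → 04.04; veneer sheets → 04.04.02; planed → 04.04.02.03. Scheduled 26%. anti-dumping (Eswyn, 04.04.02.03): +20%; total 26% + 20% = 46%. → 46%.
Line D: coniferous → 04.01; veneer sheets → 04.01.03; treated → 04.01.03.01. Scheduled 20%. No special measure applies. → 20%.
Line E: coniferous → 04.01; plywood → 04.01.02; planed → 04.01.02.03. Scheduled 24%. Caledon agreement on 04.01: wholly obtained → 24% available; preference 24% not lower than 24% → no reduction. → 24%.
Sum: 20% + 26% + 46% + 20% + 24% = 136%.

136%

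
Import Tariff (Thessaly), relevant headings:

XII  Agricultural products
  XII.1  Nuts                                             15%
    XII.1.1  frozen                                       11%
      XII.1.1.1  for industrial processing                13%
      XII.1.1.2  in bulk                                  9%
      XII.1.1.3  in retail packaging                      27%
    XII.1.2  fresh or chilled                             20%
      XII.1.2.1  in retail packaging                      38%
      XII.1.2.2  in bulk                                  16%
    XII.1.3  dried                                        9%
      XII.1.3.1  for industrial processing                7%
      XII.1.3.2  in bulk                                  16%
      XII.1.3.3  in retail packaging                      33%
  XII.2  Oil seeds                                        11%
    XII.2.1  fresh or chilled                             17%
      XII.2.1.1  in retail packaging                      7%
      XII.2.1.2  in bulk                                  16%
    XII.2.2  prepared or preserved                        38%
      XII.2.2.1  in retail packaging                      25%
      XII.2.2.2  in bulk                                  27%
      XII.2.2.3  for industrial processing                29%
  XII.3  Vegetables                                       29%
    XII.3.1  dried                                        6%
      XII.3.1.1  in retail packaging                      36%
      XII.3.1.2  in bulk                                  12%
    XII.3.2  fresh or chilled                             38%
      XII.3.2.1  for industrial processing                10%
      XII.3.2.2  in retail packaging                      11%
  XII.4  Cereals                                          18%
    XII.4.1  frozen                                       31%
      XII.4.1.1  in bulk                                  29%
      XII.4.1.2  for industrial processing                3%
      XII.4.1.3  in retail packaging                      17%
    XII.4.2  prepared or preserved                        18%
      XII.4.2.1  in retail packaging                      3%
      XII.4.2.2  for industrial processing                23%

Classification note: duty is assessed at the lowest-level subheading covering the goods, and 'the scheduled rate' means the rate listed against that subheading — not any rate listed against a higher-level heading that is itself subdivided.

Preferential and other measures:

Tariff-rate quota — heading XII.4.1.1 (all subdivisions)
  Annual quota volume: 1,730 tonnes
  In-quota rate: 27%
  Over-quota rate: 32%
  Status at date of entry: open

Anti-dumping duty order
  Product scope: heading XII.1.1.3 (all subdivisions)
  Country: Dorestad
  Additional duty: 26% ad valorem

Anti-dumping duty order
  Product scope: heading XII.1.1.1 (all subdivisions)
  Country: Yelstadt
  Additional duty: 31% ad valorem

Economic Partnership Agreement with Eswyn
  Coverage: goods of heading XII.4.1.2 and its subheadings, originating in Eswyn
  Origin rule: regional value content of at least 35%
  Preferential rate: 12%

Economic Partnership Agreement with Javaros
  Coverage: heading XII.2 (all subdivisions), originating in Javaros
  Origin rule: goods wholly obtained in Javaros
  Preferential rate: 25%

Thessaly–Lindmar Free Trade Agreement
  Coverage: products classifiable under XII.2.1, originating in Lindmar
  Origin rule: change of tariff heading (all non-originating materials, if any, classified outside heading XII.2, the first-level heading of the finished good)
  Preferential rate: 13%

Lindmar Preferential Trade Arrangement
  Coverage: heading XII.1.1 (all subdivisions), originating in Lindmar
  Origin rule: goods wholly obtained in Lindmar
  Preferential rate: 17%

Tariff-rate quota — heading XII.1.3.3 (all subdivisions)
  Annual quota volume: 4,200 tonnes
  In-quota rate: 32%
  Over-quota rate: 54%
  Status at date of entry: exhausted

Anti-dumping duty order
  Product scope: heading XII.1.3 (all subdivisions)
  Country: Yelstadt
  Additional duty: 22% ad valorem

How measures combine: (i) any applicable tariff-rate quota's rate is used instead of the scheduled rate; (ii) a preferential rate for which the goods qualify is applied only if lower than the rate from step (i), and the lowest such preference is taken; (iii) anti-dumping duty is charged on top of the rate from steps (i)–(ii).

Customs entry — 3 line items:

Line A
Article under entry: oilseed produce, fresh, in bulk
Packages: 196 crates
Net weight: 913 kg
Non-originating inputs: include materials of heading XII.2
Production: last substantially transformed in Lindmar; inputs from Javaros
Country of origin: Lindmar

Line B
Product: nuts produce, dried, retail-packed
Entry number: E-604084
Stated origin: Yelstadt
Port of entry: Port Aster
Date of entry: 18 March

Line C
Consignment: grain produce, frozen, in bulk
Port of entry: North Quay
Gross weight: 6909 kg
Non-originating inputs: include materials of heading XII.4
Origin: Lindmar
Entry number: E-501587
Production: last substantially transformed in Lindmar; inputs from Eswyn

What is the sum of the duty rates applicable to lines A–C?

119%

Line A: oilseed → XII.2; fresh → XII.2.1; in bulk → XII.2.1.2. Scheduled 16%. Lindmar agreement on XII.2.1: CTH not met; Lindmar agreement on XII.1.1: XII.2.1.2 not covered. → 16%.
Line B: nuts → XII.1; dried → XII.1.3; retail-packed → XII.1.3.3. Scheduled 33%. quota on XII.1.3.3 exhausted → over-quota 54%; anti-dumping (Yelstadt, XII.1.3): +22%; total 54% + 22% = 76%. → 76%.
Line C: grain → XII.4; frozen → XII.4.1; in bulk → XII.4.1.1. Scheduled 29%. quota on XII.4.1.1 open → in-quota 27%; Lindmar agreement on XII.2.1: XII.4.1.1 not covered; Lindmar agreement on XII.1.1: XII.4.1.1 not covered. → 27%.
Sum: 16% + 76% + 27% = 119%.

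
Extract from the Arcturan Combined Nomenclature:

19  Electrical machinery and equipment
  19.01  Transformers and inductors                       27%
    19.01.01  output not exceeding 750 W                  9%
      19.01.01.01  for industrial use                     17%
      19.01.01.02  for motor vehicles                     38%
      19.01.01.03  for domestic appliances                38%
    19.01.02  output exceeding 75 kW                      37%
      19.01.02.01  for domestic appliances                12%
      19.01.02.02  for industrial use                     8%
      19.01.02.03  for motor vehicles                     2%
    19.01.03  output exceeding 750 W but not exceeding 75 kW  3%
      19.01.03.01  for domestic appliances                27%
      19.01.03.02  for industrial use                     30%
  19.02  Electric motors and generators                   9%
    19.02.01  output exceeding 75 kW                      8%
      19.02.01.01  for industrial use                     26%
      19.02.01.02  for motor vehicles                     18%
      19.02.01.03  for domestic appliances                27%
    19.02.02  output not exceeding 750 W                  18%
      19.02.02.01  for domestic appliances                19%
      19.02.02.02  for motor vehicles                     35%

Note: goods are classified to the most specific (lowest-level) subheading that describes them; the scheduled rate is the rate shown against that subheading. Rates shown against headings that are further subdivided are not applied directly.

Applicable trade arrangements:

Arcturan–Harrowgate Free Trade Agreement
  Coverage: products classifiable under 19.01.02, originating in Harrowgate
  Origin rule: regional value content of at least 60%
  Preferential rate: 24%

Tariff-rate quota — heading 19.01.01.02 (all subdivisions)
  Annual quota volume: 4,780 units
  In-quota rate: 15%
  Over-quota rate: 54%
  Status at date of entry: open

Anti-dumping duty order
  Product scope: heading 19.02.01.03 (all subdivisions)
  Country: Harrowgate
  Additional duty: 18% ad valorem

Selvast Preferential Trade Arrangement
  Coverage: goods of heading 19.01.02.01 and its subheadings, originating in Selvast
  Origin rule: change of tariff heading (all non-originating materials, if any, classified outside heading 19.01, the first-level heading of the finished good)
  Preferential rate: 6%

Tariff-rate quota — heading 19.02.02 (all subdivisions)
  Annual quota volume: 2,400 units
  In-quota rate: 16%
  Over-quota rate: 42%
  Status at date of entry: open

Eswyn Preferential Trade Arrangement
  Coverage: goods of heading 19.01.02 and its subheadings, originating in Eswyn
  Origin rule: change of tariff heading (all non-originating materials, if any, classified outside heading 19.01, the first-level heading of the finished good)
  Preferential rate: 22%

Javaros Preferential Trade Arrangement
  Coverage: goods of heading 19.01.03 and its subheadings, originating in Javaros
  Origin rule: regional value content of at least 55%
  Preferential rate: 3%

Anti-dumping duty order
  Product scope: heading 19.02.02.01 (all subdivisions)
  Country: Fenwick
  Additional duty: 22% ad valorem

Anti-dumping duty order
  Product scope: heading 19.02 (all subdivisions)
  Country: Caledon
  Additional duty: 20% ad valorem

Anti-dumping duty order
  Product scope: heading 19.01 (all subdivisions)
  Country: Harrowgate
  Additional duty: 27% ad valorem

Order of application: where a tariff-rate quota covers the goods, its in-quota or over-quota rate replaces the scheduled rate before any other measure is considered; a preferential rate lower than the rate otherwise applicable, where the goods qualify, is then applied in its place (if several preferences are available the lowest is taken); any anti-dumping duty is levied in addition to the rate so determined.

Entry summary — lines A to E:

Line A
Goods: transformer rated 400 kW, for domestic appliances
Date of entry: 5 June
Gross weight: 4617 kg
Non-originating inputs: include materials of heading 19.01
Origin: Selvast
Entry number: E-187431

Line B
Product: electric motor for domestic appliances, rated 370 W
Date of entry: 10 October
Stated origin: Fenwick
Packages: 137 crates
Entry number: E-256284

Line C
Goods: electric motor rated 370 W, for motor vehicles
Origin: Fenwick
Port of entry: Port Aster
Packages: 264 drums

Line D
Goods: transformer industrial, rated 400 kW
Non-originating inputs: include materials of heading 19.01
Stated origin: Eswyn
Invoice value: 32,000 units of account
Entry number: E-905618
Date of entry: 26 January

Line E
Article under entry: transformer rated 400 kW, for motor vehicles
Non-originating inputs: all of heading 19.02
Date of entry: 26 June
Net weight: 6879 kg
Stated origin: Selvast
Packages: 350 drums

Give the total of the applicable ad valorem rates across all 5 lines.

76%

Line A: transformer → 19.01; rated 400 kW → 19.01.02; for domestic appliances → 19.01.02.01. Scheduled 12%. Selvast agreement on 19.01.02.01: CTH not met. → 12%.
Line B: electric motor → 19.02; rated 370 W → 19.02.02; for domestic appliances → 19.02.02.01. Scheduled 19%. quota on 19.02.02 open → in-quota 16%; anti-dumping (Fenwick, 19.02.02.01): +22%; total 16% + 22% = 38%. → 38%.
Line C: electric motor → 19.02; rated 370 W → 19.02.02; for motor vehicles → 19.02.02.02. Scheduled 35%. quota on 19.02.02 open → in-quota 16%. → 16%.
Line D: transformer → 19.01; rated 400 kW → 19.01.02; industrial → 19.01.02.02. Scheduled 8%. Eswyn agreement on 19.01.02: CTH not met. → 8%.
Line E: transformer → 19.01; rated 400 kW → 19.01.02; for motor vehicles → 19.01.02.03. Scheduled 2%. Selvast agreement on 19.01.02.01: 19.01.02.03 not covered. → 2%.
Sum: 12% + 38% + 16% + 8% + 2% = 76%.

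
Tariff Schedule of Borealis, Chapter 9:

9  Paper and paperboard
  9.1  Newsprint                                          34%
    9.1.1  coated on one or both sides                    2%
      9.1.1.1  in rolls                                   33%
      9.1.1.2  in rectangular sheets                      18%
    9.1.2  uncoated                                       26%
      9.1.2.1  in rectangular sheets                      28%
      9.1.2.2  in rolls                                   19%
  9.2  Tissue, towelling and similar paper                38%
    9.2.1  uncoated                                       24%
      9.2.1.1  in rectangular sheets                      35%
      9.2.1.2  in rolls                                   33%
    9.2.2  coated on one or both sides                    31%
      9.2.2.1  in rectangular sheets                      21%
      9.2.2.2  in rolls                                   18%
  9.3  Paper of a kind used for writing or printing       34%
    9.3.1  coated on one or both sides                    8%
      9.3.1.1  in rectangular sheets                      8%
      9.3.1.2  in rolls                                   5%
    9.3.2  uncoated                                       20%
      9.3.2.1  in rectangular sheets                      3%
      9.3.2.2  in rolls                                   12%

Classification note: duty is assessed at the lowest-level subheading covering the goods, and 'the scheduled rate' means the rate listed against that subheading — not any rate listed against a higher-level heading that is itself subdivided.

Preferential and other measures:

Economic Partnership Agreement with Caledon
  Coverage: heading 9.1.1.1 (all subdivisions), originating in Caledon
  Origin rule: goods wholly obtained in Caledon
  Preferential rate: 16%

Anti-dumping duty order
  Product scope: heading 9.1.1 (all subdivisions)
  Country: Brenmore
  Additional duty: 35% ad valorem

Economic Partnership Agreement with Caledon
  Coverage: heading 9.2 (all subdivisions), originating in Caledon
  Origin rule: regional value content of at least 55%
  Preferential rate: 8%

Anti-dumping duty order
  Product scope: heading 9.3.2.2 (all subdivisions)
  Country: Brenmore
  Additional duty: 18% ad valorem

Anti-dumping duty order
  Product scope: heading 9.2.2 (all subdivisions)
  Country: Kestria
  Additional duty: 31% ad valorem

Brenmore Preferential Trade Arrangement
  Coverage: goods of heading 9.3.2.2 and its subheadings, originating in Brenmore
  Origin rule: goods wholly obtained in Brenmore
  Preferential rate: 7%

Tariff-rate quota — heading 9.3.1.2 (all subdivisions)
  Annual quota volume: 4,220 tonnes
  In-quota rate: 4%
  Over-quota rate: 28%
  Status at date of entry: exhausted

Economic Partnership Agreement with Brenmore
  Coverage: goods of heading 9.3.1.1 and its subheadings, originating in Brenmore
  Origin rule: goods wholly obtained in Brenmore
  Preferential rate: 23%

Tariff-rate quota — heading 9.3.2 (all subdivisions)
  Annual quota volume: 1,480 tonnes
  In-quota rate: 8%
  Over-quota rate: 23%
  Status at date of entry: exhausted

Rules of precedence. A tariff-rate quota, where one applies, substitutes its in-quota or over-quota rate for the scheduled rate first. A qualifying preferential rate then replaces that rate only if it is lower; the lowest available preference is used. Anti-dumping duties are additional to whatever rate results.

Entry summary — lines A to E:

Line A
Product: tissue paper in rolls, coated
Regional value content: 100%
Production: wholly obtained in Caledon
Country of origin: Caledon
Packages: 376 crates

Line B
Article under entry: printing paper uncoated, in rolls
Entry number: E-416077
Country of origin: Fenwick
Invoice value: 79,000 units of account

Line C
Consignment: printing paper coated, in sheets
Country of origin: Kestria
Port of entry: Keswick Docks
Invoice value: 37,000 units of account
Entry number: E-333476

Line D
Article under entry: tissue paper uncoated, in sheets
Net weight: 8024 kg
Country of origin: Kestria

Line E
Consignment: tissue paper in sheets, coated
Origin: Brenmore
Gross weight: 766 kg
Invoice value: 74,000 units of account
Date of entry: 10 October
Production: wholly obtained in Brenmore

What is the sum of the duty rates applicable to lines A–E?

Line A: tissue paper → 9.2; coated → 9.2.2; in rolls → 9.2.2.2. Scheduled 18%. Caledon agreement on 9.1.1.1: 9.2.2.2 not covered; Caledon agreement on 9.2: RVC ≥ 55% → 8% available; preferential 8%. → 8%.
Line B: printing paper → 9.3; uncoated → 9.3.2; in rolls → 9.3.2.2. Scheduled 12%. quota on 9.3.2 exhausted → over-quota 23%. → 23%.
Line C: printing paper → 9.3; coated → 9.3.1; in sheets → 9.3.1.1. Scheduled 8%. No special measure applies. → 8%.
Line D: tissue paper → 9.2; uncoated → 9.2.1; in sheets → 9.2.1.1. Scheduled 35%. No special measure applies. → 35%.
Line E: tissue paper → 9.2; coated → 9.2.2; in sheets → 9.2.2.1. Scheduled 21%. Brenmore agreement on 9.3.2.2: 9.2.2.1 not covered; Brenmore agreement on 9.3.1.1: 9.2.2.1 not covered. → 21%.
Sum: 8% + 23% + 8% + 35% + 21% = 95%.

95%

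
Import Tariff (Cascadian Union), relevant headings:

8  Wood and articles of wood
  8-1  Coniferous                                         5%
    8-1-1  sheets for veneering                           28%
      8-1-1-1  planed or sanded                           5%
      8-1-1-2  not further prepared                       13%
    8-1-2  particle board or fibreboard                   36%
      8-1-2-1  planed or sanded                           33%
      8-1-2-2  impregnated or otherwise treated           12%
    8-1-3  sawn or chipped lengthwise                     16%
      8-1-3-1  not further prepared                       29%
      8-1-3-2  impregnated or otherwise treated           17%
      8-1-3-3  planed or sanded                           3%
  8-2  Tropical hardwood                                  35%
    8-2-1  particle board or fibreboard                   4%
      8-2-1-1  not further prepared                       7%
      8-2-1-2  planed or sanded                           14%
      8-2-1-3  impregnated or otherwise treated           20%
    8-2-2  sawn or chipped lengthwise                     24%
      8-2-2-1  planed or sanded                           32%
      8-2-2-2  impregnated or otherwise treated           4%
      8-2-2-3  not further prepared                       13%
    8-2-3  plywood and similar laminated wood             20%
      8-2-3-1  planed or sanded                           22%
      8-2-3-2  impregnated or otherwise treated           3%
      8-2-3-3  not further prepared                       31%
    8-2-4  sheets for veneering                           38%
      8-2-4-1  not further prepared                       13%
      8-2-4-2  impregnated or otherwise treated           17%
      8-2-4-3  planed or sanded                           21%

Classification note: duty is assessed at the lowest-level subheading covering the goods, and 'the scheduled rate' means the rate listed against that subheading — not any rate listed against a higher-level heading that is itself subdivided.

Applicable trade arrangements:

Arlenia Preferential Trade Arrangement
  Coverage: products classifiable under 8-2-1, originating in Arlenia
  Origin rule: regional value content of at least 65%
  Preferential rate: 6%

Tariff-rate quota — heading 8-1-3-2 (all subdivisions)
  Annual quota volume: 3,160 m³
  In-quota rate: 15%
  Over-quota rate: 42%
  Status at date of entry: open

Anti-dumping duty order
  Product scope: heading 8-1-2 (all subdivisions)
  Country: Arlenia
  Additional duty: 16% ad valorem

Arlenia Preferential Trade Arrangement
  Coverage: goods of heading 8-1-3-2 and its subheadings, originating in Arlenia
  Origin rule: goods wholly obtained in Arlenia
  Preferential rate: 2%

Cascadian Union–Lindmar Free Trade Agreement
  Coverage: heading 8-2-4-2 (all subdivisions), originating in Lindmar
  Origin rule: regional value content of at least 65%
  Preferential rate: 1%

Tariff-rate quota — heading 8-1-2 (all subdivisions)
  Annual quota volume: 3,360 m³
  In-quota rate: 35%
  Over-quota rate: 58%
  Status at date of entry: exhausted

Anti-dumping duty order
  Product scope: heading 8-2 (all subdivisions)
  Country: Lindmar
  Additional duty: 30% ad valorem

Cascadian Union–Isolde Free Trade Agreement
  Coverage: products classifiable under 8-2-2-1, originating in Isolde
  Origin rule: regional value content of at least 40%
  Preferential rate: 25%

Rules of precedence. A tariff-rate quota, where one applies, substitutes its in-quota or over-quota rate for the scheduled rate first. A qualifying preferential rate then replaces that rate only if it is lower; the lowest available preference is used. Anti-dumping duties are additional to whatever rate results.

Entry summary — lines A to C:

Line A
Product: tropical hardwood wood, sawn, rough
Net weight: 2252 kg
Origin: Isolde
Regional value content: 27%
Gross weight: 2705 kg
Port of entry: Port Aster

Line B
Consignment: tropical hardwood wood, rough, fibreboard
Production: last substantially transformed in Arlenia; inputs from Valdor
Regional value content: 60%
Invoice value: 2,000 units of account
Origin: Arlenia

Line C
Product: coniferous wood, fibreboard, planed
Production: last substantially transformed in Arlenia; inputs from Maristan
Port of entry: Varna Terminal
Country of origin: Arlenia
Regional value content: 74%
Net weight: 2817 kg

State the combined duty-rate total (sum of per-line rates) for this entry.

94%

Line A: tropical hardwood → 8-2; sawn → 8-2-2; rough → 8-2-2-3. Scheduled 13%. Isolde agreement on 8-2-2-1: 8-2-2-3 not covered. → 13%.
Line B: tropical hardwood → 8-2; fibreboard → 8-2-1; rough → 8-2-1-1. Scheduled 7%. Arlenia agreement on 8-2-1: RVC < 65%; Arlenia agreement on 8-1-3-2: 8-2-1-1 not covered. → 7%.
Line C: coniferous → 8-1; fibreboard → 8-1-2; planed → 8-1-2-1. Scheduled 33%. quota on 8-1-2 exhausted → over-quota 58%; Arlenia agreement on 8-2-1: 8-1-2-1 not covered; Arlenia agreement on 8-1-3-2: 8-1-2-1 not covered; anti-dumping (Arlenia, 8-1-2): +16%; total 58% + 16% = 74%. → 74%.
Sum: 13% + 7% + 74% = 94%.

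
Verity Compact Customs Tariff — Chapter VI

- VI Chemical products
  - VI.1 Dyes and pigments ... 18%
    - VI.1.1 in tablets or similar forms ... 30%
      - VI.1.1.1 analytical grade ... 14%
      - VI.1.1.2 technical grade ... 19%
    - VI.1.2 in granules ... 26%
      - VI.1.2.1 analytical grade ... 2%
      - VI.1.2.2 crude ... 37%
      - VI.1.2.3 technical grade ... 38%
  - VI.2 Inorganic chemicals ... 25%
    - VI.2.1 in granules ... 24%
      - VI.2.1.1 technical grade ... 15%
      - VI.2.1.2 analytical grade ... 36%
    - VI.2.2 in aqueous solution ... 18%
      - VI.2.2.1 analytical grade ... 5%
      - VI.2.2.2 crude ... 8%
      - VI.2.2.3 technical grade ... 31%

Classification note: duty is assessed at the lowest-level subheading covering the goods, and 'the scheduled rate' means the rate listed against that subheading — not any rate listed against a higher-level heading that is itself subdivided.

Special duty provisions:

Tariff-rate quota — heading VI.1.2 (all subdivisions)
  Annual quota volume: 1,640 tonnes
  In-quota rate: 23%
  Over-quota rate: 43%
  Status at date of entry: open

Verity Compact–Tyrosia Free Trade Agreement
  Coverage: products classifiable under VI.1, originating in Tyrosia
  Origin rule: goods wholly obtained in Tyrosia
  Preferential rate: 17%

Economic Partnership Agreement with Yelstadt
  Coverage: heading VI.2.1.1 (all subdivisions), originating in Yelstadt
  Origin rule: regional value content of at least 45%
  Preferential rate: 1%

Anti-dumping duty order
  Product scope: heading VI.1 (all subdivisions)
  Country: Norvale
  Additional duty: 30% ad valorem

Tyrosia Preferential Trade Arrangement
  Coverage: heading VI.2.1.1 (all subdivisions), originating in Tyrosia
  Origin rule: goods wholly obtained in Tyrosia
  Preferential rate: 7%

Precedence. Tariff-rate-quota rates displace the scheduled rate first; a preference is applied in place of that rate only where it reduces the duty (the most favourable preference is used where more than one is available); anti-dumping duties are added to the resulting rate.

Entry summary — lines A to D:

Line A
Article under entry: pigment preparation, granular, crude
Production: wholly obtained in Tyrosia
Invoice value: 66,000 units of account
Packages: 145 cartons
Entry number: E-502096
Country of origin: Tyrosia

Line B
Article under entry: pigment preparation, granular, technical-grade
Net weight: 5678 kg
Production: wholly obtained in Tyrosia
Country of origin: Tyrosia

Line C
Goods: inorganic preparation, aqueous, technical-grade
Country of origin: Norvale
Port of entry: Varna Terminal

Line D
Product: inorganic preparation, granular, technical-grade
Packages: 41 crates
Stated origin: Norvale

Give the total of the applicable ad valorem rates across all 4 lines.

80%

Line A: pigment → VI.1; granular → VI.1.2; crude → VI.1.2.2. Scheduled 37%. quota on VI.1.2 open → in-quota 23%; Tyrosia agreement on VI.1: wholly obtained → 17% available; Tyrosia agreement on VI.2.1.1: VI.1.2.2 not covered; preferential 17%. → 17%.
Line B: pigment → VI.1; granular → VI.1.2; technical-grade → VI.1.2.3. Scheduled 38%. quota on VI.1.2 open → in-quota 23%; Tyrosia agreement on VI.1: wholly obtained → 17% available; Tyrosia agreement on VI.2.1.1: VI.1.2.3 not covered; preferential 17%. → 17%.
Line C: inorganic → VI.2; aqueous → VI.2.2; technical-grade → VI.2.2.3. Scheduled 31%. No special measure applies. → 31%.
Line D: inorganic → VI.2; granular → VI.2.1; technical-grade → VI.2.1.1. Scheduled 15%. No special measure applies. → 15%.
Sum: 17% + 17% + 31% + 15% = 80%.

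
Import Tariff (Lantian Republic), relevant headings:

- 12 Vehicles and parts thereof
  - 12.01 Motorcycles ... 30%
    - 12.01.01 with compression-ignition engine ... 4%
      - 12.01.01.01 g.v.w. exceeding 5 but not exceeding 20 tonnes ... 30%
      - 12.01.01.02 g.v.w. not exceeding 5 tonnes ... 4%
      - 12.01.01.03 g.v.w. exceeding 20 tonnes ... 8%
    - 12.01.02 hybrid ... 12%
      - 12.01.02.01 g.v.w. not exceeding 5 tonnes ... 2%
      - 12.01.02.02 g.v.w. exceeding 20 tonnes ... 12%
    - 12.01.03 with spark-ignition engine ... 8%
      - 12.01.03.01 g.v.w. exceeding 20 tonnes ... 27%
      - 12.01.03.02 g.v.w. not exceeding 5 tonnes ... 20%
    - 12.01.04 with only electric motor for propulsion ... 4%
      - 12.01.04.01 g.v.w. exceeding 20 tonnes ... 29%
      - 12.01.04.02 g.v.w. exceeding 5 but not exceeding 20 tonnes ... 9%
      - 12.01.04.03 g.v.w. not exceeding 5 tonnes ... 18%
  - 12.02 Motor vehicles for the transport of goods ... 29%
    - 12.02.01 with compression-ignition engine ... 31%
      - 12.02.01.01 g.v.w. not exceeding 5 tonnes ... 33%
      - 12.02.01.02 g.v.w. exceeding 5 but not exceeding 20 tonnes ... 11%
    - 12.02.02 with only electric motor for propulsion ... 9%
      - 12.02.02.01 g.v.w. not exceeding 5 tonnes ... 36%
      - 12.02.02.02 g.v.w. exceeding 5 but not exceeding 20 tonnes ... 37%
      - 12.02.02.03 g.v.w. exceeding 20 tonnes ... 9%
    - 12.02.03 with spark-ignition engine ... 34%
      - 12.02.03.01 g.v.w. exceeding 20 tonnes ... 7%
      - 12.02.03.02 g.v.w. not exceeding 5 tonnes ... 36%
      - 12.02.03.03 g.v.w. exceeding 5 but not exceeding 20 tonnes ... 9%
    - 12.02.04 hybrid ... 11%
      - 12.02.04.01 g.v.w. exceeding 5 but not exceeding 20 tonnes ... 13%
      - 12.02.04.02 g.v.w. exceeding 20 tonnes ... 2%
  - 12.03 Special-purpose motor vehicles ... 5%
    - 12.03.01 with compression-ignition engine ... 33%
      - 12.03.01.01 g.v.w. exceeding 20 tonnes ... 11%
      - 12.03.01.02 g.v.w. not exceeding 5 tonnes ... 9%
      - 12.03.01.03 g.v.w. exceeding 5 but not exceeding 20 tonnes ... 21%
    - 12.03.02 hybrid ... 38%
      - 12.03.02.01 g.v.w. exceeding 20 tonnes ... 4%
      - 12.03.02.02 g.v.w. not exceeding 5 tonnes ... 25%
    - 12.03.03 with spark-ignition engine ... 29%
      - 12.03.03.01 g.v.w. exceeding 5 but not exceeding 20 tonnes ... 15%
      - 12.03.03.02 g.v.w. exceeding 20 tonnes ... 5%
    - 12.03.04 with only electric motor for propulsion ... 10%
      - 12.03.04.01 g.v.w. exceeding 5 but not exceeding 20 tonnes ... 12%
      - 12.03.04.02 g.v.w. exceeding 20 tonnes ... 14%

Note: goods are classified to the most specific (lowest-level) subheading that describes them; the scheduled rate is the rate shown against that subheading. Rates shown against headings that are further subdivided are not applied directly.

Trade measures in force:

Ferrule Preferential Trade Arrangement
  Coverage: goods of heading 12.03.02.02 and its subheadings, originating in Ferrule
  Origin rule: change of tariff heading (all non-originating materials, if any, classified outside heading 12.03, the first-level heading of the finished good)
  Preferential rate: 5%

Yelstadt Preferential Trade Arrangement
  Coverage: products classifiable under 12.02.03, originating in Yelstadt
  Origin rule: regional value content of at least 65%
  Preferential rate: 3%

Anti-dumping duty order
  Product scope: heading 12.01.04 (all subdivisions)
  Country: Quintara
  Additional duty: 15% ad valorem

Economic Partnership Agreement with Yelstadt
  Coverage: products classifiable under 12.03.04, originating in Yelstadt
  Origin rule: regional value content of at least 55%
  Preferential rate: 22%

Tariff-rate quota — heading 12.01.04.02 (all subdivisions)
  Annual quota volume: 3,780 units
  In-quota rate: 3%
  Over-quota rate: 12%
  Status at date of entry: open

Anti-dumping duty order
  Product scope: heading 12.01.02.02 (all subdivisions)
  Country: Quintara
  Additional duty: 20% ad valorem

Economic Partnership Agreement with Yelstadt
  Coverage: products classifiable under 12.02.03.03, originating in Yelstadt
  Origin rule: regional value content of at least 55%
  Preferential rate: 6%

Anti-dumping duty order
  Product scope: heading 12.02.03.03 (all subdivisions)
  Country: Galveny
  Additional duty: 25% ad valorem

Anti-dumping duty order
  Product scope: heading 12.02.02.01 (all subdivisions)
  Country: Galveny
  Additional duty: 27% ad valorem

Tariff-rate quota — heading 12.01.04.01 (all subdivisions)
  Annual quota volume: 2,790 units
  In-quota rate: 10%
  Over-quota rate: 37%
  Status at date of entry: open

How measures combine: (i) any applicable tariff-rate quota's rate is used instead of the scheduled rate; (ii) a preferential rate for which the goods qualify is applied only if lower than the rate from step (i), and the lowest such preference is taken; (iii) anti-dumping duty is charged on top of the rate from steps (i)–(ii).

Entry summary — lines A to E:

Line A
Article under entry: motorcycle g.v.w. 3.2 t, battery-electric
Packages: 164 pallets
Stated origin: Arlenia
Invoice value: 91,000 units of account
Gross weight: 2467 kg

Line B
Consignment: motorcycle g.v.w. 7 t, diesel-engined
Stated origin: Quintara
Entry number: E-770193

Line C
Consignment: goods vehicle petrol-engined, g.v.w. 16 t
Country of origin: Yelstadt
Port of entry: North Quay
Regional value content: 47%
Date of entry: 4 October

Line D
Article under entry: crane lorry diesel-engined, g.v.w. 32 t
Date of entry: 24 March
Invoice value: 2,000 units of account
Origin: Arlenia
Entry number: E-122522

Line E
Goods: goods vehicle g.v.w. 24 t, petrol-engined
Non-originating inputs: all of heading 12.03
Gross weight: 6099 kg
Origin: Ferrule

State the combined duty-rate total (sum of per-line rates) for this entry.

Line A: motorcycle → 12.01; battery-electric → 12.01.04; g.v.w. 3.2 t → 12.01.04.03. Scheduled 18%. No special measure applies. → 18%.
Line B: motorcycle → 12.01; diesel-engined → 12.01.01; g.v.w. 7 t → 12.01.01.01. Scheduled 30%. No special measure applies. → 30%.
Line C: goods vehicle → 12.02; petrol-engined → 12.02.03; g.v.w. 16 t → 12.02.03.03. Scheduled 9%. Yelstadt agreement on 12.02.03: RVC < 65%; Yelstadt agreement on 12.03.04: 12.02.03.03 not covered; Yelstadt agreement on 12.02.03.03: RVC < 55%. → 9%.
Line D: crane lorry → 12.03; diesel-engined → 12.03.01; g.v.w. 32 t → 12.03.01.01. Scheduled 11%. No special measure applies. → 11%.
Line E: goods vehicle → 12.02; petrol-engined → 12.02.03; g.v.w. 24 t → 12.02.03.01. Scheduled 7%. Ferrule agreement on 12.03.02.02: 12.02.03.01 not covered. → 7%.
Sum: 18% + 30% + 9% + 11% + 7% = 75%.

75%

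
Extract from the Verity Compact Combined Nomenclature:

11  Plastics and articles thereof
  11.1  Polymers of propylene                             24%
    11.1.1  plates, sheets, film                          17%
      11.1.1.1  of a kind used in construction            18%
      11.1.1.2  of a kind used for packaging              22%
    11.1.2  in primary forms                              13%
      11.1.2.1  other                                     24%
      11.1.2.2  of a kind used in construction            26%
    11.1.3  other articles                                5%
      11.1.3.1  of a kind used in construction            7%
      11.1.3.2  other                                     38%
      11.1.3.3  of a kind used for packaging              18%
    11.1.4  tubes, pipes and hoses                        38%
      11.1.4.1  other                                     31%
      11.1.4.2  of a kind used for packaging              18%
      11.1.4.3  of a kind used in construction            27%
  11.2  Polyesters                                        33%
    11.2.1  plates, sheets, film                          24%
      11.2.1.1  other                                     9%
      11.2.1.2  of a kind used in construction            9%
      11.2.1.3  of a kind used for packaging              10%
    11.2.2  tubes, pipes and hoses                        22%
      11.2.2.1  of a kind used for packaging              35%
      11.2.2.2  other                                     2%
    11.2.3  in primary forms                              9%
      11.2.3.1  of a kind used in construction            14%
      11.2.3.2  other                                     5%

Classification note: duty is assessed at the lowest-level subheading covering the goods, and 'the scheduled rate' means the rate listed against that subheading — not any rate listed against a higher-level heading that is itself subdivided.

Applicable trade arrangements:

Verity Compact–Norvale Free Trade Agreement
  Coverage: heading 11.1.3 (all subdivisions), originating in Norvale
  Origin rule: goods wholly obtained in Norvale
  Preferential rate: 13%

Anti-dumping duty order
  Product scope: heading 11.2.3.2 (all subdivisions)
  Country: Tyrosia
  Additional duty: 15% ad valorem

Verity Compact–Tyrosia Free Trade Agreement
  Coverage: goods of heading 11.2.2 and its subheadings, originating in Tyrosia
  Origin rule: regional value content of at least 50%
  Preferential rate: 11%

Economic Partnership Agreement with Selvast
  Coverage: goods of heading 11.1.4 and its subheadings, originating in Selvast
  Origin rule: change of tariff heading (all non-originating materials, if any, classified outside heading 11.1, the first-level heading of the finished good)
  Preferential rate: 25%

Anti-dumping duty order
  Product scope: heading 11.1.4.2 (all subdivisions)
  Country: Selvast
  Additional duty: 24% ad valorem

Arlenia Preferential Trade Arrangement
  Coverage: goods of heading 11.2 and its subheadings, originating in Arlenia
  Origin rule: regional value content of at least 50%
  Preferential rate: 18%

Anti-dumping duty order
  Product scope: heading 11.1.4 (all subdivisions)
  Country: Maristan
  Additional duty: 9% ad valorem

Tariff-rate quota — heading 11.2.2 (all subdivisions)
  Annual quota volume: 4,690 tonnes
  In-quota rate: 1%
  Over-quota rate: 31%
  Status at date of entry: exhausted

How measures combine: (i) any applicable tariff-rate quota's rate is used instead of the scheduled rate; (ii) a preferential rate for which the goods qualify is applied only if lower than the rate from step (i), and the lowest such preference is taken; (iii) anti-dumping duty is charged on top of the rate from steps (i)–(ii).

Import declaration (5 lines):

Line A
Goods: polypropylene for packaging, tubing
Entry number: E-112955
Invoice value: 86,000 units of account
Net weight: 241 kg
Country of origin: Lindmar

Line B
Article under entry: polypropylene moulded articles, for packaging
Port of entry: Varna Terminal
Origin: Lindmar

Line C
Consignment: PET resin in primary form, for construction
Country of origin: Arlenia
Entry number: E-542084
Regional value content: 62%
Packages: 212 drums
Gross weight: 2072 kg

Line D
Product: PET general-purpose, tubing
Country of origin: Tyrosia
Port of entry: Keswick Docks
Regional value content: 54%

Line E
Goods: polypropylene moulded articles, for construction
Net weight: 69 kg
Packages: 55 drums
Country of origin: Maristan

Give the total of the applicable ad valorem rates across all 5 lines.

Line A: polypropylene → 11.1; tubing → 11.1.4; for packaging → 11.1.4.2. Scheduled 18%. No special measure applies. → 18%.
Line B: polypropylene → 11.1; moulded articles → 11.1.3; for packaging → 11.1.3.3. Scheduled 18%. No special measure applies. → 18%.
Line C: PET → 11.2; resin in primary form → 11.2.3; for construction → 11.2.3.1. Scheduled 14%. Arlenia agreement on 11.2: RVC ≥ 50% → 18% available; preference 18% not lower than 14% → no reduction. → 14%.
Line D: PET → 11.2; tubing → 11.2.2; general-purpose → 11.2.2.2. Scheduled 2%. quota on 11.2.2 exhausted → over-quota 31%; Tyrosia agreement on 11.2.2: RVC ≥ 50% → 11% available; preferential 11%. → 11%.
Line E: polypropylene → 11.1; moulded articles → 11.1.3; for construction → 11.1.3.1. Scheduled 7%. No special measure applies. → 7%.
Sum: 18% + 18% + 14% + 11% + 7% = 68%.

68%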